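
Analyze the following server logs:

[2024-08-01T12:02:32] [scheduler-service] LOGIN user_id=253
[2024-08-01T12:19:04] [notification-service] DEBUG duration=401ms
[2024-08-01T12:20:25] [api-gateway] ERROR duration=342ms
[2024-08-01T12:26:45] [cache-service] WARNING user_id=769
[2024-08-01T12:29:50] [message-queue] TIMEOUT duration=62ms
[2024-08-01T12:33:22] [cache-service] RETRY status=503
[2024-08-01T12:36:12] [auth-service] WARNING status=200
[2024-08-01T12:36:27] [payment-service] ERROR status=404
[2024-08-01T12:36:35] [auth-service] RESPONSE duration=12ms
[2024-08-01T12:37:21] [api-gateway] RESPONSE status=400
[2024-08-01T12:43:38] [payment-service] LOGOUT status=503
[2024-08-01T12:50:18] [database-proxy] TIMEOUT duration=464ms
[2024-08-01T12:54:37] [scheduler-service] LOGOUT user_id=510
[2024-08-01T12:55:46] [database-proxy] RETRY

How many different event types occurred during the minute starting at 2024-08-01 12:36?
3

To count unique event types:

1. Filter events in the minute starting at 2024-08-01 12:36
2. Extract event types from matching entries
3. Count unique types: 3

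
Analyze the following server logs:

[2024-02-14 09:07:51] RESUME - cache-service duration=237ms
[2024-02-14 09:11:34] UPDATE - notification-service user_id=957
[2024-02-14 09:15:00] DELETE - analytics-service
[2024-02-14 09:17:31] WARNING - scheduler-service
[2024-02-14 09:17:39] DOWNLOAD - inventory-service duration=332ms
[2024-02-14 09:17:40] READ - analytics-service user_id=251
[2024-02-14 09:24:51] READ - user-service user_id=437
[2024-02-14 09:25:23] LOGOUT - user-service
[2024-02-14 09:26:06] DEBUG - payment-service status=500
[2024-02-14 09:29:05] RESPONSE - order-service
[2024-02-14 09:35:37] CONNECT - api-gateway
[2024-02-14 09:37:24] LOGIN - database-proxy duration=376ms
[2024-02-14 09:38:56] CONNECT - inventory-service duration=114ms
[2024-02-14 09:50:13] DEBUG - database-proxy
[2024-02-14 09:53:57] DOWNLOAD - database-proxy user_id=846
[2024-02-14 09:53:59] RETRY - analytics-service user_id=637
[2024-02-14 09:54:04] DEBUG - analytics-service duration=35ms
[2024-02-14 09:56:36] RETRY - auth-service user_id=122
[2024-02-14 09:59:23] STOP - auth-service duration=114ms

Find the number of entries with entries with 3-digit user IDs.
6

To find matching entries:

1. Pattern to match: entries with 3-digit user IDs
2. Scan each log entry for the pattern
3. Count matches: 6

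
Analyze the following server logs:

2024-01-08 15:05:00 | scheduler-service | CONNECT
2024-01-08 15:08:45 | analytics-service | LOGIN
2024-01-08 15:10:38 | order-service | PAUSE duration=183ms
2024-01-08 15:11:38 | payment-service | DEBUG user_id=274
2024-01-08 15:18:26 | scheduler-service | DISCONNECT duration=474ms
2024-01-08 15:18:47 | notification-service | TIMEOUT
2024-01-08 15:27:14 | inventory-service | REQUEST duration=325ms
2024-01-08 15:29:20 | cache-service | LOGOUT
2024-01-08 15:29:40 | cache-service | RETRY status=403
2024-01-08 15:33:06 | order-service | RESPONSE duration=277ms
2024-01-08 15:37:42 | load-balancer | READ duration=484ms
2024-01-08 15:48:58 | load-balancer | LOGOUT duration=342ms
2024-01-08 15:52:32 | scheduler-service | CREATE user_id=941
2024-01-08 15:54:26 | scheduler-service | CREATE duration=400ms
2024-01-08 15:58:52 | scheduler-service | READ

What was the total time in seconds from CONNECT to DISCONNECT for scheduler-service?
806

To calculate state duration:

1. Find CONNECT event for scheduler-service: 2024-01-08 15:05:00
2. Find DISCONNECT event for scheduler-service: 2024-01-08 15:18:26
3. Calculate duration: 2024-01-08 15:18:26 - 2024-01-08 15:05:00 = 806 seconds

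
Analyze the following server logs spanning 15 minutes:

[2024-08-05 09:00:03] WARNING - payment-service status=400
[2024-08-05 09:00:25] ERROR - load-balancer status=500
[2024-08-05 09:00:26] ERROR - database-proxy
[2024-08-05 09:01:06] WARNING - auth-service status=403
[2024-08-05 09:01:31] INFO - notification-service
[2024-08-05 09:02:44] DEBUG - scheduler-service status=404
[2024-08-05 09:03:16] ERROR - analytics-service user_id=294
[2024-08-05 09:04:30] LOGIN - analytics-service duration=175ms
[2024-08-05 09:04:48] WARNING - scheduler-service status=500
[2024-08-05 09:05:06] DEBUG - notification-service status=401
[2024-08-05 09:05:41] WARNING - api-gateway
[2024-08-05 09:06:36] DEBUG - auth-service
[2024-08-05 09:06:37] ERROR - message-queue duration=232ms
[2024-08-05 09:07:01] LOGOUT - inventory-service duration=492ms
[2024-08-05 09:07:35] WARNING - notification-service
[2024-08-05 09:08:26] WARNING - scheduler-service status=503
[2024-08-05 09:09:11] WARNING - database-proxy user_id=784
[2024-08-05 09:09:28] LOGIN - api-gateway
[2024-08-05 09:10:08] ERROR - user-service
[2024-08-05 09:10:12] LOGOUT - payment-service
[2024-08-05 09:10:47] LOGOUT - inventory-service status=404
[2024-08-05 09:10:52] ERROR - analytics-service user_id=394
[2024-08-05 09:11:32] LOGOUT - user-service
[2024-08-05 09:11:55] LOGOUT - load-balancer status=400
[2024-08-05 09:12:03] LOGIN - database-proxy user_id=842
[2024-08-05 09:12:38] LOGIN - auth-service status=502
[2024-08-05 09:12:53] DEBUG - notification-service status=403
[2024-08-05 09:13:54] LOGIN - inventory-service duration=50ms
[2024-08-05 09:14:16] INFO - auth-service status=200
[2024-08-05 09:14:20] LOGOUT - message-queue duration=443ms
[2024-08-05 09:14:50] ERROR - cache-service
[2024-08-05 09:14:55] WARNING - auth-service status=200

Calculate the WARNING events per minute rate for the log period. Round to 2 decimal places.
0.53

To calculate the rate:

1. Count total WARNING events: 8
2. Total time period: 15 minutes
3. Rate = 8 / 15 = 0.53 events per minute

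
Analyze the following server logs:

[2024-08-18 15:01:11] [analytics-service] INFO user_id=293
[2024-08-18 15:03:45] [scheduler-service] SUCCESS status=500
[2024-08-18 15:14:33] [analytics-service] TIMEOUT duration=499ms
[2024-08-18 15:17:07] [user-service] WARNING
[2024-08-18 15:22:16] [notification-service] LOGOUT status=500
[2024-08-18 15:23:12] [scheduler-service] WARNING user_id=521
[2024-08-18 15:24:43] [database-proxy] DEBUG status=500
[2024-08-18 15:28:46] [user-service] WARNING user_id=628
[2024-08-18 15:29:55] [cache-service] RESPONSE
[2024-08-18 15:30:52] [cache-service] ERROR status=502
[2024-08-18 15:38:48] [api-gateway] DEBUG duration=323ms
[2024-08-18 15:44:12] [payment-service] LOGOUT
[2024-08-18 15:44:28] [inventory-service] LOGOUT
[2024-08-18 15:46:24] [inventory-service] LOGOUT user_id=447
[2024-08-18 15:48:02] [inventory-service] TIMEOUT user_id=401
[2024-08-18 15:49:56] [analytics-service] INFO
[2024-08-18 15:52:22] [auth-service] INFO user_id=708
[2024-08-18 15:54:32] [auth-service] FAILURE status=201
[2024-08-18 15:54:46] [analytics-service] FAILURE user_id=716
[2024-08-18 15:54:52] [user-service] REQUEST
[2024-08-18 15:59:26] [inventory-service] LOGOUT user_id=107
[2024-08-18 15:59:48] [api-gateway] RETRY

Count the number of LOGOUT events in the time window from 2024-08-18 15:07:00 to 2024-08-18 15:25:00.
1

To count events in the time window:

1. Window boundaries: 2024-08-18 15:07:00 to 2024-08-18 15:25:00
2. Filter for LOGOUT events within this window
3. Count matching events: 1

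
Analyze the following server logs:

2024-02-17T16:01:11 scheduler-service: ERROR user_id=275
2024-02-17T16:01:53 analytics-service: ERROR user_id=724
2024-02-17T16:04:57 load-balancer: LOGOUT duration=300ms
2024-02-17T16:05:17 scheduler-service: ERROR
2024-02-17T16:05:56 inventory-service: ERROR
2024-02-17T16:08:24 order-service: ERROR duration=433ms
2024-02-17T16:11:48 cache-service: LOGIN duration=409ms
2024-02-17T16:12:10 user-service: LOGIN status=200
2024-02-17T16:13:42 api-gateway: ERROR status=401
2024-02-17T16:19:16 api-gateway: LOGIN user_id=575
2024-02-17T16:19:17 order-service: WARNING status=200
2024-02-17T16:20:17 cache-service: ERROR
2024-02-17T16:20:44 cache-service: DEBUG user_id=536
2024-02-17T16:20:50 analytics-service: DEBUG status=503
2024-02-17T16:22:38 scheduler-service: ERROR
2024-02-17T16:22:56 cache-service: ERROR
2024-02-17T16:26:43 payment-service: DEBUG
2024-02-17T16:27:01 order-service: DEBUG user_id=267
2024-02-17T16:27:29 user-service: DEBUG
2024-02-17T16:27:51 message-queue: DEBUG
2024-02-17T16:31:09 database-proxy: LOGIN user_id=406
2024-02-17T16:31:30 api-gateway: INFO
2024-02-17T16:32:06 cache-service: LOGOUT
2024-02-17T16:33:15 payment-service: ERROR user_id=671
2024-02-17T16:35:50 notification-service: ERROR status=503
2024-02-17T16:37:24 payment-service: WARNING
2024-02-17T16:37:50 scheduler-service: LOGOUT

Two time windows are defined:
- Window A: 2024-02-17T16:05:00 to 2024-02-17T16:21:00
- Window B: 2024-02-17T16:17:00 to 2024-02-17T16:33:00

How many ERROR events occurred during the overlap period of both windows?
1

To find overlap events:

1. Window A: 2024-02-17T16:05:00 to 2024-02-17T16:21:00
2. Window B: 2024-02-17T16:17:00 to 2024-02-17T16:33:00
3. Overlap period: 2024-02-17T16:17:00 to 2024-02-17T16:21:00
4. Count ERROR events in overlap: 1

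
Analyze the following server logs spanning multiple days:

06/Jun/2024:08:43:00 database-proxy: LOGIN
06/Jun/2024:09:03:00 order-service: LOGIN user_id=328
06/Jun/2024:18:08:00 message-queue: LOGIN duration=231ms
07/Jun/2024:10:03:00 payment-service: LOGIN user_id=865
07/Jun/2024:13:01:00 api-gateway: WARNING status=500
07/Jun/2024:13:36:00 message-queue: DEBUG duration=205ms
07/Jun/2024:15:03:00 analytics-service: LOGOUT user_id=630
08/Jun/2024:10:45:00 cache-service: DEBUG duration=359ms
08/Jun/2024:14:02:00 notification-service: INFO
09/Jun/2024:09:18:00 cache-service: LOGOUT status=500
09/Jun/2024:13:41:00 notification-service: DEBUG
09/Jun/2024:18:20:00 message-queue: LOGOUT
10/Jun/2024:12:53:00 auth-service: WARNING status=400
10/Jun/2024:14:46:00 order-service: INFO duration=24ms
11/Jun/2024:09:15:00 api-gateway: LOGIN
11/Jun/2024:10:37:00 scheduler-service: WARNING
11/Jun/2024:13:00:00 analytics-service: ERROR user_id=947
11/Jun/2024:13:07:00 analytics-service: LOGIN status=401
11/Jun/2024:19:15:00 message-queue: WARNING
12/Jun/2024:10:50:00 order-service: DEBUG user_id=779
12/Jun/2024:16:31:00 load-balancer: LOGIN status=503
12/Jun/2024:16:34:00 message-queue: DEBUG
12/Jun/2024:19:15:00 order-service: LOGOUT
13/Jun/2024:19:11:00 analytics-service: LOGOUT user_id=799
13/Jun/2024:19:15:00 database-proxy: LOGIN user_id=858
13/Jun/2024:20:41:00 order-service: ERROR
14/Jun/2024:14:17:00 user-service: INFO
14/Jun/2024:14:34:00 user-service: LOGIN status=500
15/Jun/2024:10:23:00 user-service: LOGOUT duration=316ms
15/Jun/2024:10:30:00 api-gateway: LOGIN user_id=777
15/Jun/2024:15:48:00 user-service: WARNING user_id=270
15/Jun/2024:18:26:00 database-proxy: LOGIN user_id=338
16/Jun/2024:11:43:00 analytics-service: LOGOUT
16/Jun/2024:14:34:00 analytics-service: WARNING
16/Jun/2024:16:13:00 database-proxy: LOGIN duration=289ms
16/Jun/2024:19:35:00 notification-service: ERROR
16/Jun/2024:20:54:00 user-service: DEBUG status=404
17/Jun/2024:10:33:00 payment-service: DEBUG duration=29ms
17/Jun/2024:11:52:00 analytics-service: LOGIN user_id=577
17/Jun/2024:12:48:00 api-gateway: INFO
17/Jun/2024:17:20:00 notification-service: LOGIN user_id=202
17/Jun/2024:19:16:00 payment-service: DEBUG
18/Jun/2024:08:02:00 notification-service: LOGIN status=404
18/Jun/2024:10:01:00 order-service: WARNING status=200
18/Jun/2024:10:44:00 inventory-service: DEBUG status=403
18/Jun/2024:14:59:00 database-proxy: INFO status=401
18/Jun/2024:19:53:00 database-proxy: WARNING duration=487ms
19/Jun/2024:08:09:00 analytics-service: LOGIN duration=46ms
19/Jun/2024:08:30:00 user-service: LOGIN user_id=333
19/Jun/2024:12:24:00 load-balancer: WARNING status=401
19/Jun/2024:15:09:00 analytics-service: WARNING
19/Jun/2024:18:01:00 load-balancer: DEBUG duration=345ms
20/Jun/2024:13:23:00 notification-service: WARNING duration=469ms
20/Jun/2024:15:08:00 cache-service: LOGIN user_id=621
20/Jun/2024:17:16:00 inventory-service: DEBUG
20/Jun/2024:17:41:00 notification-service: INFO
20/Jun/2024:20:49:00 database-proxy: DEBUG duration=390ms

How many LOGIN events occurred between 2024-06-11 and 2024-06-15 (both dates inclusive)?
7

To filter by date range:

1. Date range: 2024-06-11 through 2024-06-15, both dates inclusive
2. Filter for LOGIN events whose date falls in this range
3. Count matching events: 7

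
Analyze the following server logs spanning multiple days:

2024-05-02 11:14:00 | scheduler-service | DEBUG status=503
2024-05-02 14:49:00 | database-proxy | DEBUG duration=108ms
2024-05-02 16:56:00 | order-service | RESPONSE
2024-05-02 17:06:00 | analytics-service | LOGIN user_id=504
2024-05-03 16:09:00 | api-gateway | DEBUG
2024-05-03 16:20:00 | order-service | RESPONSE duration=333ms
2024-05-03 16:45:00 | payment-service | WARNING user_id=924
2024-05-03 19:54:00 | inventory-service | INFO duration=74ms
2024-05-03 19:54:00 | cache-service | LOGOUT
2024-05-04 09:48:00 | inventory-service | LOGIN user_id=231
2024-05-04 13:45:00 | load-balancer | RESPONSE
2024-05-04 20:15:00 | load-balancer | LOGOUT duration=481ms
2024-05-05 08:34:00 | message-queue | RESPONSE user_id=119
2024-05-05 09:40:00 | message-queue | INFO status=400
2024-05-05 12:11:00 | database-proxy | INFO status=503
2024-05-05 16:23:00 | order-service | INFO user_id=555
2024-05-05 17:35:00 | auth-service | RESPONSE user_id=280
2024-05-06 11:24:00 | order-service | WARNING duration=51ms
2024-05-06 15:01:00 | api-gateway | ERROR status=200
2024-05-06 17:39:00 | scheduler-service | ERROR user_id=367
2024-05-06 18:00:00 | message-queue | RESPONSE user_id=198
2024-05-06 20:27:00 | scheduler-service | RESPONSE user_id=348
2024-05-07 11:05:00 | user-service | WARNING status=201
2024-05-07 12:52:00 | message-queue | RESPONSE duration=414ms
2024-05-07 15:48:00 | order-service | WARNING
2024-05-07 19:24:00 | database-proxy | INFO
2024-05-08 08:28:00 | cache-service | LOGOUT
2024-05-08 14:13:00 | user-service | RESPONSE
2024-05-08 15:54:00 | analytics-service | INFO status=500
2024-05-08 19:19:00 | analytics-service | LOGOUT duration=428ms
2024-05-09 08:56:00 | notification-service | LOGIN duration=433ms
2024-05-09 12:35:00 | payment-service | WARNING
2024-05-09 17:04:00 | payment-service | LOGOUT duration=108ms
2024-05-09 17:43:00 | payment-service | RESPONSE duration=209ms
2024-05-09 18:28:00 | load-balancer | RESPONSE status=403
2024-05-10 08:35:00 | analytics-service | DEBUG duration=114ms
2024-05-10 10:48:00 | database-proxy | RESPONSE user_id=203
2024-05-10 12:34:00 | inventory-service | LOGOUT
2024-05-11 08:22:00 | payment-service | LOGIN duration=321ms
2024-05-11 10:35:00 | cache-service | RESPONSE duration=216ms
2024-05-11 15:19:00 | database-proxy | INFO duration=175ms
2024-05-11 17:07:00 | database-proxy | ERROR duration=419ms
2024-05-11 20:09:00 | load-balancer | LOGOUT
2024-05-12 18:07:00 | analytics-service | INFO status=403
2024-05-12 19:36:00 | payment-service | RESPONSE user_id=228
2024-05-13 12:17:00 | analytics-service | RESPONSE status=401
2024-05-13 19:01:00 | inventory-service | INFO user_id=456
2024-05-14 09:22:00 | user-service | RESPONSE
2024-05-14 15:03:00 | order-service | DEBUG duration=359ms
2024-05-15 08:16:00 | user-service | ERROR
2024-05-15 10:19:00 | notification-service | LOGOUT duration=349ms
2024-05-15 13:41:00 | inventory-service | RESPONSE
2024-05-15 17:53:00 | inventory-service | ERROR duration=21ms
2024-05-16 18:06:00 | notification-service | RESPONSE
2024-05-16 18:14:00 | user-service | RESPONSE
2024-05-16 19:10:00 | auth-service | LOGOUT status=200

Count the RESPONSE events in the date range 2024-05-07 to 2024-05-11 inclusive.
6

To filter by date range:

1. Date range: 2024-05-07 through 2024-05-11, both dates inclusive
2. Filter for RESPONSE events whose date falls in this range
3. Count matching events: 6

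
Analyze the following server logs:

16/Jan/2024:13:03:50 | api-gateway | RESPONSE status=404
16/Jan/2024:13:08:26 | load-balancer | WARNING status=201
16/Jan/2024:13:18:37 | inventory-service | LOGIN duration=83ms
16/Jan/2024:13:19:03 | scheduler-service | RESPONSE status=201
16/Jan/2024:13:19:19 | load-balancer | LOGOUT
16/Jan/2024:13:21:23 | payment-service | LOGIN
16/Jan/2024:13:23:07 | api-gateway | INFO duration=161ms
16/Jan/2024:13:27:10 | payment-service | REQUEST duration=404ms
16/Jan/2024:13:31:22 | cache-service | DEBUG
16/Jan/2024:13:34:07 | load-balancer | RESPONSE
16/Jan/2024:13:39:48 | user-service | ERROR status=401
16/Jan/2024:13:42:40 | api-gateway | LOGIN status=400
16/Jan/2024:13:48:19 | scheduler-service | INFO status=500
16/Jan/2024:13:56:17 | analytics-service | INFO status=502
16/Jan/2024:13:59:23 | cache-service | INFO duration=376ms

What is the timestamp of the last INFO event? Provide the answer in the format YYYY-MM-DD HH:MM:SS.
2024-01-16 13:59:23

To find the last event:

1. Filter for all INFO events
2. Sort by timestamp
3. Select the last one
4. Timestamp: 2024-01-16 13:59:23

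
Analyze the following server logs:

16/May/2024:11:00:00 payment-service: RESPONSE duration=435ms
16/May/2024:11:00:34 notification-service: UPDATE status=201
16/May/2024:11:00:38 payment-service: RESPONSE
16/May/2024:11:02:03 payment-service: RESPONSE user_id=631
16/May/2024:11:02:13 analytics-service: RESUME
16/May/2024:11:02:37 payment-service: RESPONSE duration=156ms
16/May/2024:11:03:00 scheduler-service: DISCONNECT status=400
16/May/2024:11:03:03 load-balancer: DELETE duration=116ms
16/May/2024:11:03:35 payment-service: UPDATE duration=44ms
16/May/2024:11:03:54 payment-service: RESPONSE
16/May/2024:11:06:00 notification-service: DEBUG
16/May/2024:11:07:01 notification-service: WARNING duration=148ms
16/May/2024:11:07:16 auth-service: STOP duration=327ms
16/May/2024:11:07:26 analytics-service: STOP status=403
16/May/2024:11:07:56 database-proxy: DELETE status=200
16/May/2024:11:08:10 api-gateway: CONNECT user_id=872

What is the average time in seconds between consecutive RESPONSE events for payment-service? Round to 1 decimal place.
58.5

To calculate average interval:

1. Find all RESPONSE events for payment-service in order
2. Calculate time gaps between consecutive events
3. Compute mean of gaps: 234 / 4 = 58.5 seconds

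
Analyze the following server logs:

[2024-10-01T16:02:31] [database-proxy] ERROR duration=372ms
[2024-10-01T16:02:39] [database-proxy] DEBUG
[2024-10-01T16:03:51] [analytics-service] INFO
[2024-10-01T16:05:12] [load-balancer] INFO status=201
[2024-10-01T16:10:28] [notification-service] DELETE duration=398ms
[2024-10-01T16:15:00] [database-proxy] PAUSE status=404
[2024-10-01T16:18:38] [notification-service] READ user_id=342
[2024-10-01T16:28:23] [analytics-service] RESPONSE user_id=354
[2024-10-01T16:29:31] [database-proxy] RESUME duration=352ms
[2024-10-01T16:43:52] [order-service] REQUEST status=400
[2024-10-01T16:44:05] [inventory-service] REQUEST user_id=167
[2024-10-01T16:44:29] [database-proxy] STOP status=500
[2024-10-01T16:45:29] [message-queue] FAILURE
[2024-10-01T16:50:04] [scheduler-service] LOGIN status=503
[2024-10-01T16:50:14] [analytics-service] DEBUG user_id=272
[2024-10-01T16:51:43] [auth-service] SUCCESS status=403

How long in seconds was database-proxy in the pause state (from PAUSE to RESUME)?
871

To calculate state duration:

1. Find PAUSE event for database-proxy: 2024-10-01T16:15:00
2. Find RESUME event for database-proxy: 2024-10-01T16:29:31
3. Calculate duration: 2024-10-01T16:29:31 - 2024-10-01T16:15:00 = 871 seconds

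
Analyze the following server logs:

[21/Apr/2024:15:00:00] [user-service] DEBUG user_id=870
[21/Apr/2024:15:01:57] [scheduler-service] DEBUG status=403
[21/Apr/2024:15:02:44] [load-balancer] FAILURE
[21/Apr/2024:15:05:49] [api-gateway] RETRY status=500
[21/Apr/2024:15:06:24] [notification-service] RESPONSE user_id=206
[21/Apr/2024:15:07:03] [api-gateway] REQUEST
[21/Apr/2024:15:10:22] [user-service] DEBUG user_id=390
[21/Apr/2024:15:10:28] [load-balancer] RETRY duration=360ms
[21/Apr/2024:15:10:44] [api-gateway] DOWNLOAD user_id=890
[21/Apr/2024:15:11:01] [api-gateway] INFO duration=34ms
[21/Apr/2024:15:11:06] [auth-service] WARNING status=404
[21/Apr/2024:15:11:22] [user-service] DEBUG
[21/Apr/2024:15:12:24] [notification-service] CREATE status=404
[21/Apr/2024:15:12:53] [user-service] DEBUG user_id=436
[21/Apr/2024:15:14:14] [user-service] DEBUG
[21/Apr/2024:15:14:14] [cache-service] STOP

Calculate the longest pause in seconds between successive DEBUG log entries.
505

To find the longest gap:

1. Extract all DEBUG events in chronological order
2. Calculate time differences between consecutive events
3. Find the maximum difference
4. Longest gap: 505 seconds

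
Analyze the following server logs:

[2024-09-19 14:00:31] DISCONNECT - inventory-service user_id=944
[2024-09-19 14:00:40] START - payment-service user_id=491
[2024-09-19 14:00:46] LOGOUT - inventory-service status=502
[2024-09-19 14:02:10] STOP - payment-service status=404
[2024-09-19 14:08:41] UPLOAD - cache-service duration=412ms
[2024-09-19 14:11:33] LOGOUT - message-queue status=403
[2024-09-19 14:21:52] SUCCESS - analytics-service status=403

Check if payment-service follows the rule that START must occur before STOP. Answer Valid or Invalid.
Valid

To validate ordering:

1. Required order: START → STOP
2. Rule: START must occur before STOP
3. Check actual order of events for payment-service
4. Result: Valid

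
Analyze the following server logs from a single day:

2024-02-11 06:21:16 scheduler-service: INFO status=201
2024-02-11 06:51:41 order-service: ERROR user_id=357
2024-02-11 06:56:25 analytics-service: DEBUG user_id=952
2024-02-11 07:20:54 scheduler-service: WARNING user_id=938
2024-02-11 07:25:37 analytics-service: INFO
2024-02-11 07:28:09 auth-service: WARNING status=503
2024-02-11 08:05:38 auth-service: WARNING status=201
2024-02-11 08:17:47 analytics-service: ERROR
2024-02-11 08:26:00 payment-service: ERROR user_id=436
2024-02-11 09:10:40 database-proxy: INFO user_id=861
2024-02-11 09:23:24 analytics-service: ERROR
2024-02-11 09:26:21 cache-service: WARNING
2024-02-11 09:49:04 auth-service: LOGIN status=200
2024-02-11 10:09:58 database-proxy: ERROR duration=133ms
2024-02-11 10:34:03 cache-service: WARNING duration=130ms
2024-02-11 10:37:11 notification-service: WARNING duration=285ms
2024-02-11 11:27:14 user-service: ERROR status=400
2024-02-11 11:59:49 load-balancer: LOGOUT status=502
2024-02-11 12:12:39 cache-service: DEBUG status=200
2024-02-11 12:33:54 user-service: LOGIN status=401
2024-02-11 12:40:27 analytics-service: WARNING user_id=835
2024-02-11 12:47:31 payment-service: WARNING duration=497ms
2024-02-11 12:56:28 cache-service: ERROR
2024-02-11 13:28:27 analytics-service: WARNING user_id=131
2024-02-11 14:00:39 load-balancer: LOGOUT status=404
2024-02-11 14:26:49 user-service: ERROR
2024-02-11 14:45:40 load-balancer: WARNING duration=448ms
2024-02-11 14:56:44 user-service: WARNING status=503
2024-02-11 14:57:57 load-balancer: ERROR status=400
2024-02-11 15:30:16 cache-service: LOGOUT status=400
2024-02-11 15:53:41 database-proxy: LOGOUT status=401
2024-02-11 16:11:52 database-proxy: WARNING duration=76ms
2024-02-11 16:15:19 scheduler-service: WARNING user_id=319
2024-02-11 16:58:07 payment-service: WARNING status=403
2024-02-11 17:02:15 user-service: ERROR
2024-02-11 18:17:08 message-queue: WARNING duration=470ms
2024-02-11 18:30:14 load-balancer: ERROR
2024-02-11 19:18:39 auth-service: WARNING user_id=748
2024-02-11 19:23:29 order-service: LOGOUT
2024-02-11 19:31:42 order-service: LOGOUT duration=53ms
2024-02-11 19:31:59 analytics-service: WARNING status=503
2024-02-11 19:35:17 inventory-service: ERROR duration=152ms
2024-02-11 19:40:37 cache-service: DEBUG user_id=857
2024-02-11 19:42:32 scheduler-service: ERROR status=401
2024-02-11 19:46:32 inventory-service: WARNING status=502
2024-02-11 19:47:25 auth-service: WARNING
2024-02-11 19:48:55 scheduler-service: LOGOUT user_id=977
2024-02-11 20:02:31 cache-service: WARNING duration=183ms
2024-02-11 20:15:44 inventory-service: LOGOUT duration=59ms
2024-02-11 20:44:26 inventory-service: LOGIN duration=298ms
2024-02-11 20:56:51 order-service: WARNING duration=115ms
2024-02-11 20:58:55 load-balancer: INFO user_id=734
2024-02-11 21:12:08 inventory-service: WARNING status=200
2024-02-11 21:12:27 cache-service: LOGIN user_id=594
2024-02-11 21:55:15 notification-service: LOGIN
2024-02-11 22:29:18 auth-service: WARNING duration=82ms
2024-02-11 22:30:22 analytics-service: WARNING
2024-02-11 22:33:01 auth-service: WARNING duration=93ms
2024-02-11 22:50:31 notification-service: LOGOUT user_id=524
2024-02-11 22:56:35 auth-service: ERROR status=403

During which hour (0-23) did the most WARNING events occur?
19

To find the peak hour:

1. Group all WARNING events by hour
2. Count events in each hour
3. Find hour with maximum count
4. Peak hour: 19 (with 4 events)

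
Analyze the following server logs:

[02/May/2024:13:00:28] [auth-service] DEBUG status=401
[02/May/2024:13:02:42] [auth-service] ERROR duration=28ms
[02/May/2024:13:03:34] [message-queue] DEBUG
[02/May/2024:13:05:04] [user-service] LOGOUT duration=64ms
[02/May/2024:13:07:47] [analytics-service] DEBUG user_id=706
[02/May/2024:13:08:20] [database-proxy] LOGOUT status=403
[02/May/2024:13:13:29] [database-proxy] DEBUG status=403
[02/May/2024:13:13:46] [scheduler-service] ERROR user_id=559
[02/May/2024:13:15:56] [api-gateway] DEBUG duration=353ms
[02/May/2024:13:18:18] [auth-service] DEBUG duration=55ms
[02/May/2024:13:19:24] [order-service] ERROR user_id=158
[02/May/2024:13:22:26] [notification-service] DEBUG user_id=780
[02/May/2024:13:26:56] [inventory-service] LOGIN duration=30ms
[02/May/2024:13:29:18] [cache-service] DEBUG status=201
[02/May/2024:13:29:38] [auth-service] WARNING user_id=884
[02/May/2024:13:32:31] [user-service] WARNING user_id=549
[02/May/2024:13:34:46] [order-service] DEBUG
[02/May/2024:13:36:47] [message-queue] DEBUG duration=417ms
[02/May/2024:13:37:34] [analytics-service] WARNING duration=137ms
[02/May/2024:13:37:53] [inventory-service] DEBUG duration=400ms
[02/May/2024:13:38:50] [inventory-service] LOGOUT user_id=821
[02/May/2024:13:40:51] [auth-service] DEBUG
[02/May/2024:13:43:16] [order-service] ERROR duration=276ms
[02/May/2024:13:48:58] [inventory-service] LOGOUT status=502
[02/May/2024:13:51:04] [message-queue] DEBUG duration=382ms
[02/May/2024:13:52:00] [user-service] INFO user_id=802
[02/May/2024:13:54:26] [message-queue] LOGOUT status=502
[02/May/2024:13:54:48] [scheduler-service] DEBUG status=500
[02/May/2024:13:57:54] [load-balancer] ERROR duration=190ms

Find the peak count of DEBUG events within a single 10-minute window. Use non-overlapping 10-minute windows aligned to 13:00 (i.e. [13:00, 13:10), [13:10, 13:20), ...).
3

To find the burst window:

1. Divide the log period into non-overlapping 10-minute windows starting at 13:00
2. Count DEBUG events in each window
3. Find the window with maximum count
4. Maximum events in a window: 3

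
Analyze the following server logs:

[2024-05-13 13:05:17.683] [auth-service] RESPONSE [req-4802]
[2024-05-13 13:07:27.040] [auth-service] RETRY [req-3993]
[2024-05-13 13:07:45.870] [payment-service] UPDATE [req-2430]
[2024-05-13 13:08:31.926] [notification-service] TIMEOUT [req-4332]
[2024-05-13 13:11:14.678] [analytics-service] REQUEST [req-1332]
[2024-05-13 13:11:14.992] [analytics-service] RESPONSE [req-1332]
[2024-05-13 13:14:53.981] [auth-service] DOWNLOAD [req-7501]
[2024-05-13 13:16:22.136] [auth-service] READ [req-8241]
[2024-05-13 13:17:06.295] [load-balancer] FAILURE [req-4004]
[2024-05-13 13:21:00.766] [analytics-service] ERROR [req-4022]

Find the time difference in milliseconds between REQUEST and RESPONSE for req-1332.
314

To calculate latency:

1. Find REQUEST with id req-1332: 2024-05-13 13:11:14.678
2. Find RESPONSE with id req-1332: 2024-05-13 13:11:14.992
3. Latency: 2024-05-13 13:11:14.992 - 2024-05-13 13:11:14.678 = 314ms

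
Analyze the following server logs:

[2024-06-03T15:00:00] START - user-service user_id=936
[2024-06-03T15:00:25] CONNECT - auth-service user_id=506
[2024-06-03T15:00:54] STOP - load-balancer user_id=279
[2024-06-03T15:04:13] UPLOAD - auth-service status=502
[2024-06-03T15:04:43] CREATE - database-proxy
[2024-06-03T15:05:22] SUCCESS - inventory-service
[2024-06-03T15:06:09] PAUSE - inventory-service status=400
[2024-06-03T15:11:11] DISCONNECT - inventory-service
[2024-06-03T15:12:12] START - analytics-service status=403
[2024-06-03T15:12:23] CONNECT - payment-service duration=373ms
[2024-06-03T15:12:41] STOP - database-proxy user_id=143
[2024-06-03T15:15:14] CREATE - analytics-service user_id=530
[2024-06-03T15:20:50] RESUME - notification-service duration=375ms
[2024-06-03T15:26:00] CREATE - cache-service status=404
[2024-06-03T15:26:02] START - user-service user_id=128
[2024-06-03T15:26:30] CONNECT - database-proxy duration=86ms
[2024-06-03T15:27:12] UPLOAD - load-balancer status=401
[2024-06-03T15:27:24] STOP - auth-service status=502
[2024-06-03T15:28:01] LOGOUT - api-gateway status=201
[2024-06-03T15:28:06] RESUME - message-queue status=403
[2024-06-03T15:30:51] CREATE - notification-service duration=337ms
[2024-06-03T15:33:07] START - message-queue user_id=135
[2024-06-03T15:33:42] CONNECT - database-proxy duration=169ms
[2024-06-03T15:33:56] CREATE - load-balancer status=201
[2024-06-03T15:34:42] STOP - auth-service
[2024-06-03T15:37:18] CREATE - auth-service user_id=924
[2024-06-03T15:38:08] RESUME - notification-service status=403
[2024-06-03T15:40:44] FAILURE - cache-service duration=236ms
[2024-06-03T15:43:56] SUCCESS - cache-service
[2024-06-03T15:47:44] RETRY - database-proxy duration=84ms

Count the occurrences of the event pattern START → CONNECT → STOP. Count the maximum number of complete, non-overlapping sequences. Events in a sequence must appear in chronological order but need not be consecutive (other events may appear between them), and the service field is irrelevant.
4

To count sequences:

1. Look for pattern: START → CONNECT → STOP
2. Greedily scan the log in chronological order, matching each sequence element in turn (ignoring service)
3. Each time the full pattern completes, increment the count and restart matching from the next event
4. Complete non-overlapping sequences found: 4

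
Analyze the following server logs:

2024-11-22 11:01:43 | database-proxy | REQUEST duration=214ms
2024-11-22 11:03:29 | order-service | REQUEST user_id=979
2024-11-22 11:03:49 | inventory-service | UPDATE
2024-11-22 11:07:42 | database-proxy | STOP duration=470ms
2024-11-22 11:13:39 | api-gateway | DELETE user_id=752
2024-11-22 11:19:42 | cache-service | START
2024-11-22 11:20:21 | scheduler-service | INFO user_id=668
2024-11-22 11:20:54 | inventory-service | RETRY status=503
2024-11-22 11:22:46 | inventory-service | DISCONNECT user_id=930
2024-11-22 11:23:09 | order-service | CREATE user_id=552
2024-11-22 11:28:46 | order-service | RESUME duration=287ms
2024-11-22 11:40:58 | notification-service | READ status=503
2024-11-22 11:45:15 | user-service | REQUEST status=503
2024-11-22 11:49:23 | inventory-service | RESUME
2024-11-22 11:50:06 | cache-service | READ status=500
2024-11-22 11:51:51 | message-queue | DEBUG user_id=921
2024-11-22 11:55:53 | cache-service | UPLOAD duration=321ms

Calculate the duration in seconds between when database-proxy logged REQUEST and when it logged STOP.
359

To find the time between events:

1. Locate the first REQUEST event for database-proxy: 2024-11-22 11:01:43
2. Locate the first STOP event for database-proxy: 2024-11-22 11:07:42
3. Calculate the difference: 2024-11-22 11:07:42 - 2024-11-22 11:01:43 = 359 seconds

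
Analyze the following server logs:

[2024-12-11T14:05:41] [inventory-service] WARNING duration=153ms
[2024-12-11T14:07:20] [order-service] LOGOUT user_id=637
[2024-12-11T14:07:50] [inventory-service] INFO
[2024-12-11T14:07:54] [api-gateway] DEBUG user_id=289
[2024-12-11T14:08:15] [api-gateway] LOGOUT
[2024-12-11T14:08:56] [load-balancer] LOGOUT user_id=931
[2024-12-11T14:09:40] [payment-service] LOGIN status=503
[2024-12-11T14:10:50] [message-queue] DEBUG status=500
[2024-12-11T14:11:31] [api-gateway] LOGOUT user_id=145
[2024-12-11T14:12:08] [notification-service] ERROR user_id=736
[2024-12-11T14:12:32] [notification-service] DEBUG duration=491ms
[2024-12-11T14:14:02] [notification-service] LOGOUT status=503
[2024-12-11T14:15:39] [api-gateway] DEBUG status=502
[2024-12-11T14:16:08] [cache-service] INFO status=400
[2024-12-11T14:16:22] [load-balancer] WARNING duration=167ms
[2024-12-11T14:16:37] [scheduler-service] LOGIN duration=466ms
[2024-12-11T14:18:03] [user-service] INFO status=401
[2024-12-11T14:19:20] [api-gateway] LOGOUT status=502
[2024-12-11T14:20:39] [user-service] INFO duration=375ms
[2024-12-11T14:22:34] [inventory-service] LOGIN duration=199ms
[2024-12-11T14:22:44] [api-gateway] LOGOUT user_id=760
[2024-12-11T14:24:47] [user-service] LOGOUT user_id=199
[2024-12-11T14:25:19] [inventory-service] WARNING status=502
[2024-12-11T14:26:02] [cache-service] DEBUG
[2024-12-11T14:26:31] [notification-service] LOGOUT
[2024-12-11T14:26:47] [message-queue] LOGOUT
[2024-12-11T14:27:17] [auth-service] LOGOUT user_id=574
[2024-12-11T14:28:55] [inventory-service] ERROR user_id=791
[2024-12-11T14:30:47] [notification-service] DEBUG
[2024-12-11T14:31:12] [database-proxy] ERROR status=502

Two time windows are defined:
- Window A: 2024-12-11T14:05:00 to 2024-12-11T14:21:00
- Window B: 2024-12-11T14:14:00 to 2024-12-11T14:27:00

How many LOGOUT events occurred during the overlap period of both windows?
2

To find overlap events:

1. Window A: 2024-12-11T14:05:00 to 2024-12-11T14:21:00
2. Window B: 2024-12-11T14:14:00 to 2024-12-11T14:27:00
3. Overlap period: 2024-12-11T14:14:00 to 2024-12-11T14:21:00
4. Count LOGOUT events in overlap: 2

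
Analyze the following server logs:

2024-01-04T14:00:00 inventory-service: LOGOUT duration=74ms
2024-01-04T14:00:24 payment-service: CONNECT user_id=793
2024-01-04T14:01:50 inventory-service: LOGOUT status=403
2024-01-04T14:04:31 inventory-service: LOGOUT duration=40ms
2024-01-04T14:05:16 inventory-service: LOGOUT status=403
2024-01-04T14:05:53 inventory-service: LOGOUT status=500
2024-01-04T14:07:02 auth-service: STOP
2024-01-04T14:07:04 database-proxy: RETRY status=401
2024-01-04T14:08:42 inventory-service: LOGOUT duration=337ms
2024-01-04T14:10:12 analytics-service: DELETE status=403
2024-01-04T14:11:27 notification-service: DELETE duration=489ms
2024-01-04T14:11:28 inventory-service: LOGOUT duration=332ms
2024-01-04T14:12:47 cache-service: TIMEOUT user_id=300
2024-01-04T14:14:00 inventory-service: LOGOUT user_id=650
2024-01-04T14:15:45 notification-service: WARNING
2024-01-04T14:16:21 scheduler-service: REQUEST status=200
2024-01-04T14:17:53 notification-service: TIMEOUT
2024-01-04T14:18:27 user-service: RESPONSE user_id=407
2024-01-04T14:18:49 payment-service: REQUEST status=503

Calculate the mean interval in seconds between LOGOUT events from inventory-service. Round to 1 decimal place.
120.0

To calculate average interval:

1. Find all LOGOUT events for inventory-service in order
2. Calculate time gaps between consecutive events
3. Compute mean of gaps: 840 / 7 = 120.0 seconds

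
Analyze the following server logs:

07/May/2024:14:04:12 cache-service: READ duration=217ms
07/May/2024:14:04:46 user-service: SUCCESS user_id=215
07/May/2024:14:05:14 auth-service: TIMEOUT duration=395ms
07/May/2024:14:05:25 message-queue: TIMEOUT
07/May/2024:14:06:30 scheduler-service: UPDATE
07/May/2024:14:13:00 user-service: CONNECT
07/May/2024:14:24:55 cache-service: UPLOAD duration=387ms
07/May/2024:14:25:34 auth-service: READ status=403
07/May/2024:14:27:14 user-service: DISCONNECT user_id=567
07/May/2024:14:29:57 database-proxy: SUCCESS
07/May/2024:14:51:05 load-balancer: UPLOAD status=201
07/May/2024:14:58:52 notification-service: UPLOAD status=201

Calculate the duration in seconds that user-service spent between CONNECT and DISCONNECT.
854

To calculate state duration:

1. Find CONNECT event for user-service: 07/May/2024:14:13:00
2. Find DISCONNECT event for user-service: 07/May/2024:14:27:14
3. Calculate duration: 07/May/2024:14:27:14 - 07/May/2024:14:13:00 = 854 seconds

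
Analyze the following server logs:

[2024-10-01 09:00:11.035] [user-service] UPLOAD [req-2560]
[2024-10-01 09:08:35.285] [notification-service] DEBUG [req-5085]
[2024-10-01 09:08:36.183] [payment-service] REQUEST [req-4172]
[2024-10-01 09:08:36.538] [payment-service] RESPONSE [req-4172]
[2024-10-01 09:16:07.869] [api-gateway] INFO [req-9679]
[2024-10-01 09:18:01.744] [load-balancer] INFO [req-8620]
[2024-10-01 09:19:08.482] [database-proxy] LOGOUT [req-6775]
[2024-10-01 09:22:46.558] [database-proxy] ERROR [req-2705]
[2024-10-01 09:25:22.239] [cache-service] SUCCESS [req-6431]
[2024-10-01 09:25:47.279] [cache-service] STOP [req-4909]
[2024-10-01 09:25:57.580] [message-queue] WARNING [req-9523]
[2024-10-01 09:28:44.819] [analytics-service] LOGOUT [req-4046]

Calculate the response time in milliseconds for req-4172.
355

To calculate latency:

1. Find REQUEST with id req-4172: 2024-10-01 09:08:36.183
2. Find RESPONSE with id req-4172: 2024-10-01 09:08:36.538
3. Latency: 2024-10-01 09:08:36.538 - 2024-10-01 09:08:36.183 = 355ms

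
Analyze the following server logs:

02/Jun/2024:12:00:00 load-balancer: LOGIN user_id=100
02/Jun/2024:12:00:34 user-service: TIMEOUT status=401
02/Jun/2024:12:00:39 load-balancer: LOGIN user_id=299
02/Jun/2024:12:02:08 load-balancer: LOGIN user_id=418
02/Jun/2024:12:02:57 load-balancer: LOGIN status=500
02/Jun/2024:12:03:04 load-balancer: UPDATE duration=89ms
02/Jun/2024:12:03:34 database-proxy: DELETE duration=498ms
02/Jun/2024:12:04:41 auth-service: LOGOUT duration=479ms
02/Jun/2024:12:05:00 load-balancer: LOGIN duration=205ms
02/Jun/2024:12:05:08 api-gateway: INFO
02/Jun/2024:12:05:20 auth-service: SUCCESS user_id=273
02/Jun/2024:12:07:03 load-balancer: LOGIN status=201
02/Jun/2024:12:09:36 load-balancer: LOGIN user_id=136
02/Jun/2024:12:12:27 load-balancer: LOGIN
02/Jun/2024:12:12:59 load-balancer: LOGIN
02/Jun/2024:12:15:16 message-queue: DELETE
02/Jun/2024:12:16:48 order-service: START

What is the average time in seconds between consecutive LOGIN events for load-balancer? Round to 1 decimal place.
97.4

To calculate average interval:

1. Find all LOGIN events for load-balancer in order
2. Calculate time gaps between consecutive events
3. Compute mean of gaps: 779 / 8 = 97.4 seconds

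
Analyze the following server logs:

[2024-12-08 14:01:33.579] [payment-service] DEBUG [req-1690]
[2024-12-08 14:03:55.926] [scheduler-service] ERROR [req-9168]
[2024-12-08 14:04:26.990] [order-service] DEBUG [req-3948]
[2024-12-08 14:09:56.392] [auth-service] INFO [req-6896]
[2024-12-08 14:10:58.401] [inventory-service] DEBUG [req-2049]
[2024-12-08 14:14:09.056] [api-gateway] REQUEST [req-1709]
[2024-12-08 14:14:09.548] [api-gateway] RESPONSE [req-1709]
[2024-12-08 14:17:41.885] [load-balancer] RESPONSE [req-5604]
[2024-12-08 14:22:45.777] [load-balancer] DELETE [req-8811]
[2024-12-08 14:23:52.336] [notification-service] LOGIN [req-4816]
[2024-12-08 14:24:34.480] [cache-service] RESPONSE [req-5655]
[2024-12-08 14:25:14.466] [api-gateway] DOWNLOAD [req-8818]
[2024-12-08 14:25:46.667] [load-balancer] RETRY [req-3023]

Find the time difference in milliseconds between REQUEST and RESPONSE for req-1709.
492

To calculate latency:

1. Find REQUEST with id req-1709: 2024-12-08 14:14:09.056
2. Find RESPONSE with id req-1709: 2024-12-08 14:14:09.548
3. Latency: 2024-12-08 14:14:09.548 - 2024-12-08 14:14:09.056 = 492ms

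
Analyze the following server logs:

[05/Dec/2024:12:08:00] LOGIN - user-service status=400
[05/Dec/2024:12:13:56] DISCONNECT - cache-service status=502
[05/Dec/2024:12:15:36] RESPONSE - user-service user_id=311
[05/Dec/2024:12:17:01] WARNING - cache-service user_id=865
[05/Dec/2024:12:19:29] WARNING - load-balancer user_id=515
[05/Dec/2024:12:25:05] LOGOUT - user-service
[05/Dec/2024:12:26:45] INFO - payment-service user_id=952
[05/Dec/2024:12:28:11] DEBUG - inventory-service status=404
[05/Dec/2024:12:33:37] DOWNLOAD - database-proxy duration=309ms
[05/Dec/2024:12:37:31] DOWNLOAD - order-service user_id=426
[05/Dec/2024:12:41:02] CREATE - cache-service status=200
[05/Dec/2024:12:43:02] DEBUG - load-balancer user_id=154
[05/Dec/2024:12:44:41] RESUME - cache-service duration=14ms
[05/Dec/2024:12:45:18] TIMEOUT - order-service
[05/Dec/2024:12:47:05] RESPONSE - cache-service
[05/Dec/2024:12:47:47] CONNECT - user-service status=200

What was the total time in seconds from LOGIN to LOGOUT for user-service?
1025

To calculate state duration:

1. Find LOGIN event for user-service: 05/Dec/2024:12:08:00
2. Find LOGOUT event for user-service: 05/Dec/2024:12:25:05
3. Calculate duration: 05/Dec/2024:12:25:05 - 05/Dec/2024:12:08:00 = 1025 seconds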